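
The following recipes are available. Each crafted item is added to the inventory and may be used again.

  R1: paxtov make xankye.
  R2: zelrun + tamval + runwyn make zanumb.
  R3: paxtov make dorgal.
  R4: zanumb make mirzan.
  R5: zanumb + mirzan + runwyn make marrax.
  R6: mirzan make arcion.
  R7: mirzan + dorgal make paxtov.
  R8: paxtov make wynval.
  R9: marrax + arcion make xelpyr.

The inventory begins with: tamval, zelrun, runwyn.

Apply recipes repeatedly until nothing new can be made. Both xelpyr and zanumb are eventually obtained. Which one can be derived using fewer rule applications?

zanumb: Using R2, zelrun, tamval, and runwyn make zanumb. [1 rule application]
xelpyr: zelrun + tamval + runwyn → zanumb (R2). Using R4, zanumb makes mirzan. zanumb + mirzan + runwyn → marrax (R5). mirzan → arcion (R6). marrax + arcion → xelpyr (R9). [5 rule applications]
zanumb needs fewer.

zanumb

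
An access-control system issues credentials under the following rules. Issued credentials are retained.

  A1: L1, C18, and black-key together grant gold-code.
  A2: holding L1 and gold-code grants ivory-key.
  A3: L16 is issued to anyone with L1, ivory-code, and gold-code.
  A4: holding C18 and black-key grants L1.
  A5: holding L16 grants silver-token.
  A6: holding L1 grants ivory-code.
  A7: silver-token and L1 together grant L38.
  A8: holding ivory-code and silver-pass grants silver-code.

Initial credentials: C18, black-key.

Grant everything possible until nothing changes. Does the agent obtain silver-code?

No

silver-code would need ivory-code and silver-pass (A8), but silver-pass is never granted.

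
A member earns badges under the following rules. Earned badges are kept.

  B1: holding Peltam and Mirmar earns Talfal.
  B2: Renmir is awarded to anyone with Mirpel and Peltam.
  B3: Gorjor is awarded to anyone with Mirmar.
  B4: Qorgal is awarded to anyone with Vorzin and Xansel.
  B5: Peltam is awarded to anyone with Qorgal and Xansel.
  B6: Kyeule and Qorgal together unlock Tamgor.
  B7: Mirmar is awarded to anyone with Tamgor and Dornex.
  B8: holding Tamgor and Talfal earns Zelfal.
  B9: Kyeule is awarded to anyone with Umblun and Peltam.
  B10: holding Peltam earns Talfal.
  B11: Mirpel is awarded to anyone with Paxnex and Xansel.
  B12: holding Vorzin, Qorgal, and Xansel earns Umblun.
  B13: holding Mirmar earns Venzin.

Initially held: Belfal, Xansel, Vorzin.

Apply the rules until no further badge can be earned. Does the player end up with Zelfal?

Yes

With Vorzin and Xansel, Qorgal is earned (B4).
With Vorzin, Qorgal, and Xansel, Umblun is earned (B12).
With Qorgal and Xansel, Peltam is earned (B5).
With Peltam, Talfal is earned (B10).
With Umblun and Peltam, Kyeule is earned (B9).
With Kyeule and Qorgal, Tamgor is earned (B6).
With Tamgor and Talfal, Zelfal is earned (B8).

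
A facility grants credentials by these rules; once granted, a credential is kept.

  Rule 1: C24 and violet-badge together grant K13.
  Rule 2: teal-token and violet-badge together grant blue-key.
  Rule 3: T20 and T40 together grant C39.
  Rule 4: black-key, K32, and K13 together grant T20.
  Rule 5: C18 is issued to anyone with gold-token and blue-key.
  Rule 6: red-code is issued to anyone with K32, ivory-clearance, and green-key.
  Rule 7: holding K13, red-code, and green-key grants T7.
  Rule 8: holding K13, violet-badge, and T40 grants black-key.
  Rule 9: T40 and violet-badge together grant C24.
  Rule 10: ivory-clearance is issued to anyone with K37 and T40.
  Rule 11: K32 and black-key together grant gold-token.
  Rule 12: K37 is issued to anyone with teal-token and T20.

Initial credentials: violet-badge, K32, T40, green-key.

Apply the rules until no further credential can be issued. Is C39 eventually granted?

Holding T40 and violet-badge grants C24 (Rule 9).
Holding C24 and violet-badge grants K13 (Rule 1).
Holding K13, violet-badge, and T40 grants black-key (Rule 8).
Holding black-key, K32, and K13 grants T20 (Rule 4).
Holding T20 and T40 grants C39 (Rule 3).

Yes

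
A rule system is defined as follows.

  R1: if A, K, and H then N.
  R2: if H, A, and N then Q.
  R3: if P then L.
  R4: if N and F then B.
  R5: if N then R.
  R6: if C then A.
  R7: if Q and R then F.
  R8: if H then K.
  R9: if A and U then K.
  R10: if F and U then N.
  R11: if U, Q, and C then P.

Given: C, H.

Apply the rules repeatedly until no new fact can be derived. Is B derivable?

Yes

H holds, so K follows (R8).
C holds, so A follows (R6).
From A, K, and H, R1 gives N.
H, A, and N hold, so Q follows (R2).
From N, R5 gives R.
Q and R hold, so F follows (R7).
From N and F, R4 gives B.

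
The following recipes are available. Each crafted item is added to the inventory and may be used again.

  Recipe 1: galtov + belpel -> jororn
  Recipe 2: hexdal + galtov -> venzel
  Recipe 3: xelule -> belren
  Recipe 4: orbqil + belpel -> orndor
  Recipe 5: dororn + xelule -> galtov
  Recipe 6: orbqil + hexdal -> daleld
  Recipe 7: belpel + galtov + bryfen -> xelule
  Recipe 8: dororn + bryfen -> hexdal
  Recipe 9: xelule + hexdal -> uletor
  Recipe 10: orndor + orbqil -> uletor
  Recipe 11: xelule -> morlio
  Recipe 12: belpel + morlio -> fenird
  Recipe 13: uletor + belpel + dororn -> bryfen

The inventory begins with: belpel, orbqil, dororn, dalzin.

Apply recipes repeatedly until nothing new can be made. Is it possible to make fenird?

No

fenird would need belpel and morlio (Recipe 12), but morlio is never obtained.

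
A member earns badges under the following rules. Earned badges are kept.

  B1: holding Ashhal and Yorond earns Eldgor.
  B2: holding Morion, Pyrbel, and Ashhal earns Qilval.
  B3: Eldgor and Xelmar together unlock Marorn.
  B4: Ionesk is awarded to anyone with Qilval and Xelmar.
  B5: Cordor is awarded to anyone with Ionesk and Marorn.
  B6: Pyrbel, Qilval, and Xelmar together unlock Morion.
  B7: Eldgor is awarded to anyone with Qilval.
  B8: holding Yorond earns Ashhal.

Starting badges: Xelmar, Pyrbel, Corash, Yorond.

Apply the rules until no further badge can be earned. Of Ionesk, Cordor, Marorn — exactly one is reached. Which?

Marorn

With Yorond, Ashhal is earned (B8).
With Ashhal and Yorond, Eldgor is earned (B1).
With Eldgor and Xelmar, Marorn is earned (B3).
Ionesk would need Qilval and Xelmar (B4), but Qilval is never earned. Cordor would need Ionesk and Marorn (B5), but Ionesk is never earned.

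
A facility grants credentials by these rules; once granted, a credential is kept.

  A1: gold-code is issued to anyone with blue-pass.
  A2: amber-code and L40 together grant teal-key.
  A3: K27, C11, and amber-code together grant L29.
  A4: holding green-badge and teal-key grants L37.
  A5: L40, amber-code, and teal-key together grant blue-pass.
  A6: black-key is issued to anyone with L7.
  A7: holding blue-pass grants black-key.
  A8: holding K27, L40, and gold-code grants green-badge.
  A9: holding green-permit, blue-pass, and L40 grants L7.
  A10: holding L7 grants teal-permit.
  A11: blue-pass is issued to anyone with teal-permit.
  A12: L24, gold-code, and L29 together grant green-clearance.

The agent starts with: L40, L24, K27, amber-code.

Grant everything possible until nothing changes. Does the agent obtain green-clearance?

green-clearance would need L24, gold-code, and L29 (A12), but L29 is never granted.

No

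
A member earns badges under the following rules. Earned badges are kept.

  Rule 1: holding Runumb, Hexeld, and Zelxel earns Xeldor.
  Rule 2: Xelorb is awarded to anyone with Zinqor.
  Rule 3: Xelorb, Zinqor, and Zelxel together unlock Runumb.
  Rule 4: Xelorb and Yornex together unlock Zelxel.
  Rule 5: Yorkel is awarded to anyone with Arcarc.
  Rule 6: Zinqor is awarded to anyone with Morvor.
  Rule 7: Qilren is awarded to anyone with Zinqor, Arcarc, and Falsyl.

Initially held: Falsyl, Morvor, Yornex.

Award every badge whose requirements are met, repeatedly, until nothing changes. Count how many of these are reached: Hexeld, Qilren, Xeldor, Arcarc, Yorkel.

0

No rule produces Hexeld, and it is not given.
Qilren would need Zinqor, Arcarc, and Falsyl (Rule 7), but Arcarc is never earned.
Xeldor would need Runumb, Hexeld, and Zelxel (Rule 1), but Hexeld is never earned.
No rule produces Arcarc, and it is not given.
Yorkel would need Arcarc (Rule 5), but Arcarc is never earned.
None of the 5 are reached.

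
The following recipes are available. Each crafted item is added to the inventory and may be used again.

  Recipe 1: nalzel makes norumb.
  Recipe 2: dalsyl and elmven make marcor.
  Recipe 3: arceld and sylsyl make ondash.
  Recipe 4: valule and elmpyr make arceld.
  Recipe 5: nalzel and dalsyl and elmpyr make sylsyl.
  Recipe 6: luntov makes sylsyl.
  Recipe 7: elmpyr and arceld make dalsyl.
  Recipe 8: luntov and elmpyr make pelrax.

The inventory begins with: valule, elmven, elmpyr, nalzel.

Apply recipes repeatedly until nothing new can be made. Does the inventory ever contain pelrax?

pelrax would need luntov and elmpyr (Recipe 8), but luntov is never obtained.

No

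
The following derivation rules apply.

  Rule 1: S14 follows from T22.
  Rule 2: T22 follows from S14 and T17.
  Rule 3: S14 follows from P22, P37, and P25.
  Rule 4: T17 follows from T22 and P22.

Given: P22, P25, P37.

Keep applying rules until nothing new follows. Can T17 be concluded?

T17 would need T22 and P22 (Rule 4), but T22 is never established.

No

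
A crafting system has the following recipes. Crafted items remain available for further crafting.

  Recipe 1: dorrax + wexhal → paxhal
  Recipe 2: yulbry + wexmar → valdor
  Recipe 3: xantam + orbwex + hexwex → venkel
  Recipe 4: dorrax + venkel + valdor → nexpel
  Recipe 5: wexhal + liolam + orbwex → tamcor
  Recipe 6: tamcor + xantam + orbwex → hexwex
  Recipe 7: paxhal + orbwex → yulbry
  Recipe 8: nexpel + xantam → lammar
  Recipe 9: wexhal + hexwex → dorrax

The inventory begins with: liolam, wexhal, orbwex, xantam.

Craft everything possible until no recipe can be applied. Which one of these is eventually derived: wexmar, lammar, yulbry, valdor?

yulbry

wexhal + liolam + orbwex → tamcor (Recipe 5).
Using Recipe 6, tamcor, xantam, and orbwex make hexwex.
wexhal + hexwex → dorrax (Recipe 9).
dorrax + wexhal → paxhal (Recipe 1).
Using Recipe 7, paxhal and orbwex make yulbry.
lammar would need nexpel and xantam (Recipe 8), but nexpel is never obtained. No rule produces wexmar, and it is not given. valdor would need yulbry and wexmar (Recipe 2), but wexmar is never obtained.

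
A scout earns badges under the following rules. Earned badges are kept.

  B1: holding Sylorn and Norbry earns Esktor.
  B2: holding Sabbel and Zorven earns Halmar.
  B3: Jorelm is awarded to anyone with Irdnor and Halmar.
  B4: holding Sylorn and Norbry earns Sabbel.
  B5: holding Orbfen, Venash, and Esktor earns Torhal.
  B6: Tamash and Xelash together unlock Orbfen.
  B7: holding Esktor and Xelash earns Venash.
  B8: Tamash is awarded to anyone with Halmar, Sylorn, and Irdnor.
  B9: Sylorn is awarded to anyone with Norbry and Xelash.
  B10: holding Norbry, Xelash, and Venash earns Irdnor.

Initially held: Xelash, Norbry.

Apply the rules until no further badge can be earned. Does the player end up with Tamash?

No

Tamash would need Halmar, Sylorn, and Irdnor (B8), but Halmar is never earned.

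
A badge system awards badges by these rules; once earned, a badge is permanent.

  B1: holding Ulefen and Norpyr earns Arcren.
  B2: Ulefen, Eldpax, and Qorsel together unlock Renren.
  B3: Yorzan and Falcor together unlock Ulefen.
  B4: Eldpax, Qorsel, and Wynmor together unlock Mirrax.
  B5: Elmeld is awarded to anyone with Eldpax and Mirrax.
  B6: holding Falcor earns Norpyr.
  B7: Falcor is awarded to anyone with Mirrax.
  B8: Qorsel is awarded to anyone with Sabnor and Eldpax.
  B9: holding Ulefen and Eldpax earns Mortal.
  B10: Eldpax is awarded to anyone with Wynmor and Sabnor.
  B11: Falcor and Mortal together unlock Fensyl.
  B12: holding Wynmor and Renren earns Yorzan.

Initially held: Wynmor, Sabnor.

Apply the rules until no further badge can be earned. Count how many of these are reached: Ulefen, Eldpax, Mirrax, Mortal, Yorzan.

2

With Wynmor and Sabnor, Eldpax is earned (B10).
With Sabnor and Eldpax, Qorsel is earned (B8).
With Eldpax, Qorsel, and Wynmor, Mirrax is earned (B4).
Ulefen would need Yorzan and Falcor (B3), but Yorzan is never earned.
Eldpax: reached.
Mirrax: reached.
Mortal would need Ulefen and Eldpax (B9), but Ulefen is never earned.
Yorzan would need Wynmor and Renren (B12), but Renren is never earned.
Reached: Eldpax and Mirrax — 2 of the 5.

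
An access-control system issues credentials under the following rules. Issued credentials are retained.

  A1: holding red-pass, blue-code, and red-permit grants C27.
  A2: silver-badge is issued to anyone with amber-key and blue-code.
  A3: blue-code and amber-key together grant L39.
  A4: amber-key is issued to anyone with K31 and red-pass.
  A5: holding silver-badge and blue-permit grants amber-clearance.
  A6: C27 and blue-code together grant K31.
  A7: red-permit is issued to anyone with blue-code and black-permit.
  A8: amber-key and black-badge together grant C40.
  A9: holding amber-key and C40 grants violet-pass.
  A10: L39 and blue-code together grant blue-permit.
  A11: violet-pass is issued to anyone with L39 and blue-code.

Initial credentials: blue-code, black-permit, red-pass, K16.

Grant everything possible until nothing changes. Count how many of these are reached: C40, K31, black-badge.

Holding blue-code and black-permit grants red-permit (A7).
Holding red-pass, blue-code, and red-permit grants C27 (A1).
Holding C27 and blue-code grants K31 (A6).
C40 would need amber-key and black-badge (A8), but black-badge is never granted.
K31: reached.
No rule produces black-badge, and it is not given.
Reached: K31 — 1 of the 3.

1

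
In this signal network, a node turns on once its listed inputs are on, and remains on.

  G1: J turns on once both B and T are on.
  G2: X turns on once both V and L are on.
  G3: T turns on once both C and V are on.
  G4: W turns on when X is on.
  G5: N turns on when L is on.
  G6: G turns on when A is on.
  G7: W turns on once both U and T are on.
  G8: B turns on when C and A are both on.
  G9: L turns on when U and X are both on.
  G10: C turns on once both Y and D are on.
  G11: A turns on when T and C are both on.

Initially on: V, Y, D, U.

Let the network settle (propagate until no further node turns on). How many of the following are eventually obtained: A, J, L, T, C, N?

4

Y and D are on, so C turns on (G10).
G3: C and V on → T on.
T and C are on, so A turns on (G11).
G8: C and A on → B on.
G1: B and T on → J on.
A: reached.
J: reached.
L would need U and X (G9), but X never turns on.
T: reached.
C: reached.
N would need L (G5), but L never turns on.
Reached: A, J, T, and C — 4 of the 6.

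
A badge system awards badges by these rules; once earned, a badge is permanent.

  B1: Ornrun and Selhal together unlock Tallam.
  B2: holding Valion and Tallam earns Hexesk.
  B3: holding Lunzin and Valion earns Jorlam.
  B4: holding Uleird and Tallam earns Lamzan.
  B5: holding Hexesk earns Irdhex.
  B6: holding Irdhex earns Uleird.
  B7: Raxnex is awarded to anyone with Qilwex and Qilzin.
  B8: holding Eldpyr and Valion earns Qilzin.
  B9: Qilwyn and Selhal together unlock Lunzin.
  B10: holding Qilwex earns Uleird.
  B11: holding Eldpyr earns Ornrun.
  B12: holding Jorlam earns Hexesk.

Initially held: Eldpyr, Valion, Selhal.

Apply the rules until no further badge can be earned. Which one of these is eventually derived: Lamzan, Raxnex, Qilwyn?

Lamzan

With Eldpyr, Ornrun is earned (B11).
With Ornrun and Selhal, Tallam is earned (B1).
With Valion and Tallam, Hexesk is earned (B2).
With Hexesk, Irdhex is earned (B5).
With Irdhex, Uleird is earned (B6).
With Uleird and Tallam, Lamzan is earned (B4).
Raxnex would need Qilwex and Qilzin (B7), but Qilwex is never earned. No rule produces Qilwyn, and it is not given.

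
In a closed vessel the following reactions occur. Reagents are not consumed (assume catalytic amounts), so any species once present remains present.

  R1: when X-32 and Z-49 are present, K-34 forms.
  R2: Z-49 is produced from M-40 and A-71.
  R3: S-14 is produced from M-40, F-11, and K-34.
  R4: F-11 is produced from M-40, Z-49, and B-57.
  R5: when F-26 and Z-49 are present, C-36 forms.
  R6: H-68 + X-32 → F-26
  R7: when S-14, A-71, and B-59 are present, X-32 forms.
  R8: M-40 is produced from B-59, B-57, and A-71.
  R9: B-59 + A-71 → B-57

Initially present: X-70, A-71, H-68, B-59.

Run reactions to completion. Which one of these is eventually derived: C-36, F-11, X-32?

B-59 and A-71 present → B-57 forms (R9).
B-59, B-57, and A-71 present → M-40 forms (R8).
M-40 and A-71 present → Z-49 forms (R2).
M-40, Z-49, and B-57 present → F-11 forms (R4).
C-36 would need F-26 and Z-49 (R5), but F-26 never forms. X-32 would need S-14, A-71, and B-59 (R7), but S-14 never forms.

F-11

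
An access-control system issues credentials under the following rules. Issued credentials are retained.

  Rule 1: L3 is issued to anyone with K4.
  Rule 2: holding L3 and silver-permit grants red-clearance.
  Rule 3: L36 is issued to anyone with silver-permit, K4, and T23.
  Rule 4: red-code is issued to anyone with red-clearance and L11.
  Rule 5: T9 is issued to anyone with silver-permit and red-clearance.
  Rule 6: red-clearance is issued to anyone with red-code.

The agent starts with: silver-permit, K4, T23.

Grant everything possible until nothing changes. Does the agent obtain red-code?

red-code would need red-clearance and L11 (Rule 4), but L11 is never granted.

No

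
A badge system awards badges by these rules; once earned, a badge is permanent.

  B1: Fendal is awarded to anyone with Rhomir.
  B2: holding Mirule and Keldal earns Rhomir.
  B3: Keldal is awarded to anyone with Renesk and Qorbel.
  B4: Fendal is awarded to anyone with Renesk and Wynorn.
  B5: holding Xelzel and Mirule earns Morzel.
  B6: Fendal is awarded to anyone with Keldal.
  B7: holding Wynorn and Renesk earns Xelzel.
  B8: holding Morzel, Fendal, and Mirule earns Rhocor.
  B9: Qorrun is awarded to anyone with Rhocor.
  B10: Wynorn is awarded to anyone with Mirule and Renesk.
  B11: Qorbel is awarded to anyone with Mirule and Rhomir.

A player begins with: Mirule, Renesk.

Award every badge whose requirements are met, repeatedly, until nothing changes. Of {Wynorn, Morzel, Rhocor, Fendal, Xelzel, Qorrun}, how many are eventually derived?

With Mirule and Renesk, Wynorn is earned (B10).
With Renesk and Wynorn, Fendal is earned (B4).
With Wynorn and Renesk, Xelzel is earned (B7).
With Xelzel and Mirule, Morzel is earned (B5).
With Morzel, Fendal, and Mirule, Rhocor is earned (B8).
With Rhocor, Qorrun is earned (B9).
Wynorn: reached.
Morzel: reached.
Rhocor: reached.
Fendal: reached.
Xelzel: reached.
Qorrun: reached.
All 6 are reached.

6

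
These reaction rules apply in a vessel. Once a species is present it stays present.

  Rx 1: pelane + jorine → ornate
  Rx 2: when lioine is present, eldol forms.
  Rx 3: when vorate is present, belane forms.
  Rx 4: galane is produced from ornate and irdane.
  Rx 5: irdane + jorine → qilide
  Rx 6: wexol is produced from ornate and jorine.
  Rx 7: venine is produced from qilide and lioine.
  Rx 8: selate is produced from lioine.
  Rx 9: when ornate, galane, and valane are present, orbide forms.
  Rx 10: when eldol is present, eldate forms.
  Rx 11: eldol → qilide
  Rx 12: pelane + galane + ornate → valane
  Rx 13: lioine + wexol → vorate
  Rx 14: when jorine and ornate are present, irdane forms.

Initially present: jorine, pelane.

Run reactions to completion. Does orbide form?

Yes

pelane and jorine present → ornate forms (Rx 1).
jorine and ornate present → irdane forms (Rx 14).
ornate and irdane present → galane forms (Rx 4).
pelane, galane, and ornate present → valane forms (Rx 12).
ornate, galane, and valane present → orbide forms (Rx 9).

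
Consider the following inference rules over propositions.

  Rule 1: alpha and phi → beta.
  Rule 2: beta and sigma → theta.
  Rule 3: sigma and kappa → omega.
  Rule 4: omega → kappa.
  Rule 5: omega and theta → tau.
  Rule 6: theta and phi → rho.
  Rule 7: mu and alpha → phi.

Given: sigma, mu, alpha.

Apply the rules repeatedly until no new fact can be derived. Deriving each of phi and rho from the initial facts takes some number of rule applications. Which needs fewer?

phi: mu and alpha hold, so phi follows (Rule 7). [1 rule application]
rho: mu and alpha hold, so phi follows (Rule 7). From alpha and phi, Rule 1 gives beta. beta and sigma hold, so theta follows (Rule 2). From theta and phi, Rule 6 gives rho. [4 rule applications]
phi needs fewer.

phi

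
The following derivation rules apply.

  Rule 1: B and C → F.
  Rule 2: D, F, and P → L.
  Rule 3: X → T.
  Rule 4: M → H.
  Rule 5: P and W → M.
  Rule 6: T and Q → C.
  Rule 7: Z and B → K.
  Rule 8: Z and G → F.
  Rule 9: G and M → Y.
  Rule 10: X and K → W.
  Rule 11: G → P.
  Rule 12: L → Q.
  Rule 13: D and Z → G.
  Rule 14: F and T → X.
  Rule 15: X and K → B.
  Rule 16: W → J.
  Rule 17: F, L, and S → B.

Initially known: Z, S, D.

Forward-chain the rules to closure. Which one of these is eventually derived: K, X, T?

D and Z hold, so G follows (Rule 13).
From Z and G, Rule 8 gives F.
G holds, so P follows (Rule 11).
From D, F, and P, Rule 2 gives L.
F, L, and S hold, so B follows (Rule 17).
From Z and B, Rule 7 gives K.
T would need X (Rule 3), but X is never established. X would need F and T (Rule 14), but T is never established.

K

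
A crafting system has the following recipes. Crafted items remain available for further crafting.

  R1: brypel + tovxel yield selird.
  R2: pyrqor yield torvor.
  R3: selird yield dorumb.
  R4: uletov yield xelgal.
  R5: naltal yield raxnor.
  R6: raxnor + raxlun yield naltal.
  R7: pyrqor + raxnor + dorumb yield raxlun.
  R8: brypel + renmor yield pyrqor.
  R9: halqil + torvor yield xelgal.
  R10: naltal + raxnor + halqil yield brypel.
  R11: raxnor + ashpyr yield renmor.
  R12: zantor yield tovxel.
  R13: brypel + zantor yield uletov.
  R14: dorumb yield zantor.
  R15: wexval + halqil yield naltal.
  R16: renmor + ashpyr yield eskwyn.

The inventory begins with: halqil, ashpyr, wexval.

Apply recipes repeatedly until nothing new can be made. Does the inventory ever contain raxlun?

No

raxlun would need pyrqor, raxnor, and dorumb (R7), but dorumb is never obtained.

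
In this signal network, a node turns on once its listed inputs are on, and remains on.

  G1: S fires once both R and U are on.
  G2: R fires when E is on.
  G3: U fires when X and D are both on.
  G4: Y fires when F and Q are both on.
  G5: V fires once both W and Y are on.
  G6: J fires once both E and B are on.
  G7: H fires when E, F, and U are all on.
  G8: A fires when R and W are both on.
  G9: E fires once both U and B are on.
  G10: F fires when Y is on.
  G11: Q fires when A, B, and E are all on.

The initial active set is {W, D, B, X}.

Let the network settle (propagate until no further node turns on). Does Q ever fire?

Yes

X and D are on, so U fires (G3).
G9: U and B on → E on.
G2: E on → R on.
G8: R and W on → A on.
G11: A, B, and E on → Q on.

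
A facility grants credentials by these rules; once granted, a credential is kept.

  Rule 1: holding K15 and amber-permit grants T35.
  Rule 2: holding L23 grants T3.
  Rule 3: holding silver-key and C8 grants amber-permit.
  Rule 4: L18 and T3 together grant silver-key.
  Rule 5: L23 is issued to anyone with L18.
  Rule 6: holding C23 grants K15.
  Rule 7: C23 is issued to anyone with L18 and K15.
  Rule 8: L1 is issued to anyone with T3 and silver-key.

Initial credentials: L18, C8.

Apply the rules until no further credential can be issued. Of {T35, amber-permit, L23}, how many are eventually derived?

2

Holding L18 grants L23 (Rule 5).
Holding L23 grants T3 (Rule 2).
Holding L18 and T3 grants silver-key (Rule 4).
Holding silver-key and C8 grants amber-permit (Rule 3).
T35 would need K15 and amber-permit (Rule 1), but K15 is never granted.
amber-permit: reached.
L23: reached.
Reached: amber-permit and L23 — 2 of the 3.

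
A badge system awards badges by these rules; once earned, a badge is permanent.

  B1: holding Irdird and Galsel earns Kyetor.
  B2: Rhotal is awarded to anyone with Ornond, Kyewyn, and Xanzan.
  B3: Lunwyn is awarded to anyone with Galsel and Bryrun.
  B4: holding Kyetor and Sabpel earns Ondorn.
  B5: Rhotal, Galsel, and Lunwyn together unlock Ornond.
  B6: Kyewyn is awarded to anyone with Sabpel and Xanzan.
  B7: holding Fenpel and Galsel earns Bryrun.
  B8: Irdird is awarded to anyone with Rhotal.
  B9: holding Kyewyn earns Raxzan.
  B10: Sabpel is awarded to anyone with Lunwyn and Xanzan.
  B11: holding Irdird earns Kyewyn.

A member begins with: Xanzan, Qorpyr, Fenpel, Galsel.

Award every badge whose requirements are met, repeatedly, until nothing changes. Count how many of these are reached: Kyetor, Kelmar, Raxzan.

With Fenpel and Galsel, Bryrun is earned (B7).
With Galsel and Bryrun, Lunwyn is earned (B3).
With Lunwyn and Xanzan, Sabpel is earned (B10).
With Sabpel and Xanzan, Kyewyn is earned (B6).
With Kyewyn, Raxzan is earned (B9).
Kyetor would need Irdird and Galsel (B1), but Irdird is never earned.
No rule produces Kelmar, and it is not given.
Raxzan: reached.
Reached: Raxzan — 1 of the 3.

1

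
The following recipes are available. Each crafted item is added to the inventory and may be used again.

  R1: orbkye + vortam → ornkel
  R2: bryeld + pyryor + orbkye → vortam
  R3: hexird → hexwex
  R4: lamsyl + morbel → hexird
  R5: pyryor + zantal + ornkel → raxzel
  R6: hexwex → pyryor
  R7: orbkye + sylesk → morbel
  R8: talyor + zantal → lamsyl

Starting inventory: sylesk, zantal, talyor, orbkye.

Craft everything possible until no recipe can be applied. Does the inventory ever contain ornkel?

No

ornkel would need orbkye and vortam (R1), but vortam is never obtained.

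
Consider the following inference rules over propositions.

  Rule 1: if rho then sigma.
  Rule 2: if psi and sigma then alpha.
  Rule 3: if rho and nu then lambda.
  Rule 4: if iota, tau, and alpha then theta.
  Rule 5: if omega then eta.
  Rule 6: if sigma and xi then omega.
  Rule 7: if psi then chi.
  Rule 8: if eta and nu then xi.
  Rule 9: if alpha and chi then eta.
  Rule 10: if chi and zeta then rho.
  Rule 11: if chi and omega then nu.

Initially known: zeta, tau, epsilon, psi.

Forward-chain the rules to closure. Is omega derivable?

omega would need sigma and xi (Rule 6), but xi is never established.

No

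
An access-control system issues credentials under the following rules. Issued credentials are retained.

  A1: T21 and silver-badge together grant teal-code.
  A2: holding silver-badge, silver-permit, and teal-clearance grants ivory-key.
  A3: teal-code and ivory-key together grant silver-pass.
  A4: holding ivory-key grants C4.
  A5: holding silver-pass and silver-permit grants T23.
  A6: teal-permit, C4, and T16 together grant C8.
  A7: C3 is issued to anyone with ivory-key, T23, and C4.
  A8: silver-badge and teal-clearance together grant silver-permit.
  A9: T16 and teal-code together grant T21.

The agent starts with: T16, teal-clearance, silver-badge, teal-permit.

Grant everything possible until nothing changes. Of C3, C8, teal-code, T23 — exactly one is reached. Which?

C8

Holding silver-badge and teal-clearance grants silver-permit (A8).
Holding silver-badge, silver-permit, and teal-clearance grants ivory-key (A2).
Holding ivory-key grants C4 (A4).
Holding teal-permit, C4, and T16 grants C8 (A6).
C3 would need ivory-key, T23, and C4 (A7), but T23 is never granted. teal-code would need T21 and silver-badge (A1), but T21 is never granted. T23 would need silver-pass and silver-permit (A5), but silver-pass is never granted.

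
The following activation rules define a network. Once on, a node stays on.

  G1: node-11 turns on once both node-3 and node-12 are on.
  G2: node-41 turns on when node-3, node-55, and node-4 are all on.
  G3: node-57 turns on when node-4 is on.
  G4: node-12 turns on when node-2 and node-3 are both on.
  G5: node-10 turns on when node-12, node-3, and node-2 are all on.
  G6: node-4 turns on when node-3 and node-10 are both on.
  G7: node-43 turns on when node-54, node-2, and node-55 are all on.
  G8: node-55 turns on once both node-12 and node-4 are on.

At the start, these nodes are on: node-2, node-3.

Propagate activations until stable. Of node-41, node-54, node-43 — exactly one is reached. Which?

G4: node-2 and node-3 on → node-12 on.
node-12, node-3, and node-2 are on, so node-10 turns on (G5).
node-3 and node-10 are on, so node-4 turns on (G6).
node-12 and node-4 are on, so node-55 turns on (G8).
node-3, node-55, and node-4 are on, so node-41 turns on (G2).
node-43 would need node-54, node-2, and node-55 (G7), but node-54 never turns on. No rule produces node-54, and it is not given.

node-41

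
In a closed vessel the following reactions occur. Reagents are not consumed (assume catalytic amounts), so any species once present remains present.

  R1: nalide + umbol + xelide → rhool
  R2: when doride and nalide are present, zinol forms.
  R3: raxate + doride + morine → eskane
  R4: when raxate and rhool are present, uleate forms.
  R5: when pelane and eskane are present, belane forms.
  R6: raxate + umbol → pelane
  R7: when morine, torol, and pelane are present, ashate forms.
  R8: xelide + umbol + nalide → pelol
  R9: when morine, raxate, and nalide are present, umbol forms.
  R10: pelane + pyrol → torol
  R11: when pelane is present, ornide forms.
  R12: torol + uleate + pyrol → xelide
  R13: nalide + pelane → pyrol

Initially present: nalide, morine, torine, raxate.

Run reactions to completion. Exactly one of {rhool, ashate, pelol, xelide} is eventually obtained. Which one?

ashate

morine, raxate, and nalide present → umbol forms (R9).
raxate and umbol present → pelane forms (R6).
nalide and pelane present → pyrol forms (R13).
pelane and pyrol present → torol forms (R10).
morine, torol, and pelane present → ashate forms (R7).
xelide would need torol, uleate, and pyrol (R12), but uleate never forms. pelol would need xelide, umbol, and nalide (R8), but xelide never forms. rhool would need nalide, umbol, and xelide (R1), but xelide never forms.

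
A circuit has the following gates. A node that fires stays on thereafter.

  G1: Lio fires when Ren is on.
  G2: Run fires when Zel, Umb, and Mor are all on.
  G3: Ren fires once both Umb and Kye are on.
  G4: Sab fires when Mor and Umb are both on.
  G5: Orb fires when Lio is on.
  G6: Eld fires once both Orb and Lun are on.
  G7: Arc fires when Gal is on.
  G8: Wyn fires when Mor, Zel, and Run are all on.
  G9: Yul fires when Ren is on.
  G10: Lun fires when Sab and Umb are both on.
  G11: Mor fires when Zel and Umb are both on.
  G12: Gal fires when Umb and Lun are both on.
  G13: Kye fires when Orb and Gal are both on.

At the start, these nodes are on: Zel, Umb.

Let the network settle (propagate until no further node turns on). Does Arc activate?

Yes

G11: Zel and Umb on → Mor on.
G4: Mor and Umb on → Sab on.
G10: Sab and Umb on → Lun on.
Umb and Lun are on, so Gal fires (G12).
Gal is on, so Arc fires (G7).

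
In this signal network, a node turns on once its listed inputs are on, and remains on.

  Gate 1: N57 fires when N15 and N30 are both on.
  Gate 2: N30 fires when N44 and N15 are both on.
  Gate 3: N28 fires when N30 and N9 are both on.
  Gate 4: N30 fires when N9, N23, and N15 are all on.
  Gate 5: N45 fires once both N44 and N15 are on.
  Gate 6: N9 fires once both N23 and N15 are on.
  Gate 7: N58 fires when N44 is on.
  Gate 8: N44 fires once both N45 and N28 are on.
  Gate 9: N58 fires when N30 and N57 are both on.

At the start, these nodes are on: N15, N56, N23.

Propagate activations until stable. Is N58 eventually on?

Yes

Gate 6: N23 and N15 on → N9 on.
N9, N23, and N15 are on, so N30 fires (Gate 4).
Gate 1: N15 and N30 on → N57 on.
Gate 9: N30 and N57 on → N58 on.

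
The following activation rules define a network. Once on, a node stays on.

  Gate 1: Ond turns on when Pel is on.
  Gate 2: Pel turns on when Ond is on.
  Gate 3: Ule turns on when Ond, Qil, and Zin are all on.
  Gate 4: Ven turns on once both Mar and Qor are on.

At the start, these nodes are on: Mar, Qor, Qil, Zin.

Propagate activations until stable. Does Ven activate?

Gate 4: Mar and Qor on → Ven on.

Yes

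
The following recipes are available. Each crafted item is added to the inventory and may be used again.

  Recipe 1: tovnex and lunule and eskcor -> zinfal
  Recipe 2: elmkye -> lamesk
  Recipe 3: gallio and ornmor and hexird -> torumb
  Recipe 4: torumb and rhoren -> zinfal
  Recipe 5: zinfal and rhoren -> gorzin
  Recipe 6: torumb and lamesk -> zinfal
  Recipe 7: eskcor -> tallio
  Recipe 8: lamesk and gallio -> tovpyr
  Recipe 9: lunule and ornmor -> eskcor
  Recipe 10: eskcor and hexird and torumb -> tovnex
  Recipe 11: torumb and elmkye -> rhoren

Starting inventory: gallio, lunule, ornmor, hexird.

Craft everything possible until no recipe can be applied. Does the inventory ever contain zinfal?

lunule and ornmor -> eskcor (Recipe 9).
gallio and ornmor and hexird -> torumb (Recipe 3).
eskcor and hexird and torumb -> tovnex (Recipe 10).
tovnex and lunule and eskcor -> zinfal (Recipe 1).

Yes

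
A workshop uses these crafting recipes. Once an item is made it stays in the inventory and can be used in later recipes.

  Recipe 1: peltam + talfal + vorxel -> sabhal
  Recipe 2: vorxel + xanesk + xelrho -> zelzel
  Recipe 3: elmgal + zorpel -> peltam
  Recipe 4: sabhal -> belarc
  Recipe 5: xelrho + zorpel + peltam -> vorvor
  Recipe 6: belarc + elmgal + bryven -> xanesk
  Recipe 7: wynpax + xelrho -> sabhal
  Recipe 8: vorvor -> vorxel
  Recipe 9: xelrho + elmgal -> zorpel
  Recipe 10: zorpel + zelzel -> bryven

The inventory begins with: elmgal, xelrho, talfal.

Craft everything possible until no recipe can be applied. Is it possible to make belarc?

Yes

Using Recipe 9, xelrho and elmgal make zorpel.
Using Recipe 3, elmgal and zorpel make peltam.
Using Recipe 5, xelrho, zorpel, and peltam make vorvor.
vorvor -> vorxel (Recipe 8).
peltam + talfal + vorxel -> sabhal (Recipe 1).
sabhal -> belarc (Recipe 4).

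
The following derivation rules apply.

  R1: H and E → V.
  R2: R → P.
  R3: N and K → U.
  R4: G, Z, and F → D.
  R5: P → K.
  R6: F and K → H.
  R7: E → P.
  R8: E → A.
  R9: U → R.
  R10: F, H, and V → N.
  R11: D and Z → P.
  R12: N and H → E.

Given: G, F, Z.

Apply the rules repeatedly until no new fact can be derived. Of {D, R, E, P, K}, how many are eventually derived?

G, Z, and F hold, so D follows (R4).
From D and Z, R11 gives P.
P holds, so K follows (R5).
D: reached.
R would need U (R9), but U is never established.
E would need N and H (R12), but N is never established.
P: reached.
K: reached.
Reached: D, P, and K — 3 of the 5.

3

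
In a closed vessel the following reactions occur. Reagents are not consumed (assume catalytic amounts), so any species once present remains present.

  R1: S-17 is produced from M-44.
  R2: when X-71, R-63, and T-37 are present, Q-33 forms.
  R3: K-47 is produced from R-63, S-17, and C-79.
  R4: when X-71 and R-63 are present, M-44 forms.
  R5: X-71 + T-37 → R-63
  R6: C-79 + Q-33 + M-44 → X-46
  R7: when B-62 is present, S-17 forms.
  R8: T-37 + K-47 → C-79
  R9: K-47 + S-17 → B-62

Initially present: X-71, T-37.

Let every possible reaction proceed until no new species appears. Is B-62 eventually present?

B-62 would need K-47 and S-17 (R9), but K-47 never forms.

No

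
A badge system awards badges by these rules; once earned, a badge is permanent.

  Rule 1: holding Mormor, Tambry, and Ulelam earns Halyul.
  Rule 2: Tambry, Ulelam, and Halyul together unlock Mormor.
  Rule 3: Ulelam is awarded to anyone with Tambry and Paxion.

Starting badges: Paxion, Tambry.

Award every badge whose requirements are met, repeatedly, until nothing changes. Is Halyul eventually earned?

Halyul would need Mormor, Tambry, and Ulelam (Rule 1), but Mormor is never earned.

No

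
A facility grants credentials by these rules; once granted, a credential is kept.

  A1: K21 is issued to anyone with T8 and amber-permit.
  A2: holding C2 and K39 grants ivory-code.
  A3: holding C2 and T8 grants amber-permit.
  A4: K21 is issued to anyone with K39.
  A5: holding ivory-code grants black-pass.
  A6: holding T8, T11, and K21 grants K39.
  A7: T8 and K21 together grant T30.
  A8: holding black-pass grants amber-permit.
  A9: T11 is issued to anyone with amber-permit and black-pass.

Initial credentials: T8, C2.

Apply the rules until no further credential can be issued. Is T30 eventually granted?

Holding C2 and T8 grants amber-permit (A3).
Holding T8 and amber-permit grants K21 (A1).
Holding T8 and K21 grants T30 (A7).

Yes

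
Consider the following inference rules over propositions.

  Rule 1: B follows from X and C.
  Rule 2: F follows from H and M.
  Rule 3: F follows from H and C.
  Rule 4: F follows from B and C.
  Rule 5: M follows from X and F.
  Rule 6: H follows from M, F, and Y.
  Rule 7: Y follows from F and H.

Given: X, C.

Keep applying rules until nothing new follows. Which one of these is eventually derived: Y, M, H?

M

X and C hold, so B follows (Rule 1).
From B and C, Rule 4 gives F.
X and F hold, so M follows (Rule 5).
H would need M, F, and Y (Rule 6), but Y is never established. Y would need F and H (Rule 7), but H is never established.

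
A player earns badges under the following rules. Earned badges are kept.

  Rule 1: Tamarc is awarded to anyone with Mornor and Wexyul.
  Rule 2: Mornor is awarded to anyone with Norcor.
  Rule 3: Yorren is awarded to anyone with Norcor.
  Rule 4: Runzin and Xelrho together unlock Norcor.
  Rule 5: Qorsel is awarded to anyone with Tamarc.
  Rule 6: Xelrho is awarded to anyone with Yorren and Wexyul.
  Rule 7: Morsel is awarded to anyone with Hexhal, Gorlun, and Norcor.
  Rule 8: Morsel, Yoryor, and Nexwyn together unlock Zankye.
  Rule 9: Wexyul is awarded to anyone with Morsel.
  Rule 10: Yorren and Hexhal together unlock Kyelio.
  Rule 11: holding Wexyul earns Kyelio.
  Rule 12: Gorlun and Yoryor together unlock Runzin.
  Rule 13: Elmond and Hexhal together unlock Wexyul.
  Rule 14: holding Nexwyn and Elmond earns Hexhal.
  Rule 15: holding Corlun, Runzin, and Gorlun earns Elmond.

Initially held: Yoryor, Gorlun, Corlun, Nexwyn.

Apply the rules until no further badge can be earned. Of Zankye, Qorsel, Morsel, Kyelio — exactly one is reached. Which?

Kyelio

With Gorlun and Yoryor, Runzin is earned (Rule 12).
With Corlun, Runzin, and Gorlun, Elmond is earned (Rule 15).
With Nexwyn and Elmond, Hexhal is earned (Rule 14).
With Elmond and Hexhal, Wexyul is earned (Rule 13).
With Wexyul, Kyelio is earned (Rule 11).
Zankye would need Morsel, Yoryor, and Nexwyn (Rule 8), but Morsel is never earned. Qorsel would need Tamarc (Rule 5), but Tamarc is never earned. Morsel would need Hexhal, Gorlun, and Norcor (Rule 7), but Norcor is never earned.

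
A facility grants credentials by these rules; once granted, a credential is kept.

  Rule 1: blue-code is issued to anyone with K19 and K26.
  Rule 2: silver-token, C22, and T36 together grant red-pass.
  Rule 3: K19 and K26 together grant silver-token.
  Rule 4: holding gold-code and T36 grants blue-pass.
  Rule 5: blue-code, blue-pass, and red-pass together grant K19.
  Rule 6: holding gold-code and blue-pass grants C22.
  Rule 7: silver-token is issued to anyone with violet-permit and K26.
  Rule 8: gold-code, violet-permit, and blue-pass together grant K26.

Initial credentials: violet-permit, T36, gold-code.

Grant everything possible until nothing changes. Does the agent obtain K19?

No

K19 would need blue-code, blue-pass, and red-pass (Rule 5), but blue-code is never granted.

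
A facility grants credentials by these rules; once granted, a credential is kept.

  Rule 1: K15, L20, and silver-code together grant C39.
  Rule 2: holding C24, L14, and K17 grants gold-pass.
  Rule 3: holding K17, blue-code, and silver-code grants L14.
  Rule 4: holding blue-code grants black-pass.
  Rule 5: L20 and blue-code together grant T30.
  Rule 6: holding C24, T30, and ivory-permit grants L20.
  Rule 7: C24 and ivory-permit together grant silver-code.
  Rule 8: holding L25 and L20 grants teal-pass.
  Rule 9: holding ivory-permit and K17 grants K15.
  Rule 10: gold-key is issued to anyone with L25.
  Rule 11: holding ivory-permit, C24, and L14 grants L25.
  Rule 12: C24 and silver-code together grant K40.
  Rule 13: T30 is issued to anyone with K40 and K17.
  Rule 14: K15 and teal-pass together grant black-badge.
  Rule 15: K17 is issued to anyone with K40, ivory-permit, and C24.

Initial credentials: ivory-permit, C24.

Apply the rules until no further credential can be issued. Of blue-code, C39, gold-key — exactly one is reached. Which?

Holding C24 and ivory-permit grants silver-code (Rule 7).
Holding C24 and silver-code grants K40 (Rule 12).
Holding K40, ivory-permit, and C24 grants K17 (Rule 15).
Holding ivory-permit and K17 grants K15 (Rule 9).
Holding K40 and K17 grants T30 (Rule 13).
Holding C24, T30, and ivory-permit grants L20 (Rule 6).
Holding K15, L20, and silver-code grants C39 (Rule 1).
No rule produces blue-code, and it is not given. gold-key would need L25 (Rule 10), but L25 is never granted.

C39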